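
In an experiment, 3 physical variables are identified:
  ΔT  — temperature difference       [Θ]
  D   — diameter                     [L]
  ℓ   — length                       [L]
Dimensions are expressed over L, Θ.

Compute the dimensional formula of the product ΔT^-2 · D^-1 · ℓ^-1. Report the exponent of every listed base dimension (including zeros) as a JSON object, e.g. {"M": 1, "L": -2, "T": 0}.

{"L": -2, "Θ": -2}

Write exponents as rows L,Θ / cols ΔT,D,ℓ:
  L: [ 0  1  1]
  Θ: [ 1  0  0]
  [L]: (-2)·0+(-1)·1+(-1)·1 = -2
  [Θ]: (-2)·1+(-1)·0+(-1)·0 = -2
⇒ L^-2 Θ^-2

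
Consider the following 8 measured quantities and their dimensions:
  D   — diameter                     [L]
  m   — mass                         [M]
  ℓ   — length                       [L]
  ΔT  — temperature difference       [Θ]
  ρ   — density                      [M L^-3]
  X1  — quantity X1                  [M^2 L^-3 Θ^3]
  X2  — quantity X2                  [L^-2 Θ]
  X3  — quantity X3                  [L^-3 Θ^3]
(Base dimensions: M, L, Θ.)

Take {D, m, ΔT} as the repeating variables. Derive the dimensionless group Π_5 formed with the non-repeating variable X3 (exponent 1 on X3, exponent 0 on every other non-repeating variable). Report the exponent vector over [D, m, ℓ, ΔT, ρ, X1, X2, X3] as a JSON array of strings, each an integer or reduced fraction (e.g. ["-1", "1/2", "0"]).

["3", "0", "0", "-3", "0", "0", "0", "1"]

Write exponents as rows M,L,Θ / cols D,m,ℓ,ΔT,ρ,X1,X2,X3:
  M: [ 0  1  0  0  1  2  0  0]
  L: [ 1  0  1  0 -3 -3 -2 -3]
  Θ: [ 0  0  0  1  0  3  1  3]
Echelon form has 3 nonzero rows (pivots: D,m,ΔT)
Pivot set = {D,m,ΔT}, free = {ℓ,ρ,X1,X2,X3}
RREF:
  r0: [   1    0    1    0   -3   -3   -2   -3]
  r1: [   0    1    0    0    1    2    0    0]
  r2: [   0    0    0    1    0    3    1    3]
Fix exponent of X3 at 1, ℓ at 0, ρ at 0, X1 at 0, X2 at 0; solve each RREF row for its pivot's exponent:
  r0: exp(D) + (-3)·1 = 0 ⇒ exp(D) = 3
  r1: exp(m) + (0)·1 = 0 ⇒ exp(m) = 0
  r2: exp(ΔT) + (3)·1 = 0 ⇒ exp(ΔT) = -3
Π_5 = D^3 · ΔT^-3 · X3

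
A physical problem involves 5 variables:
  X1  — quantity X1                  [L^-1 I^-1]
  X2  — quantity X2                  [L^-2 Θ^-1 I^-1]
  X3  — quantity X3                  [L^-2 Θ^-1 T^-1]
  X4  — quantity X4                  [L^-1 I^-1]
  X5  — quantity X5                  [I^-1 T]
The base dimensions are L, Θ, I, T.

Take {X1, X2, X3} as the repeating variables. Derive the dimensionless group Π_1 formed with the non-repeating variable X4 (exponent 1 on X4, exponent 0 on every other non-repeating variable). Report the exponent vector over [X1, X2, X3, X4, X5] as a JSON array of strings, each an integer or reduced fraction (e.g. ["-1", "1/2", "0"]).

Write exponents as rows L,Θ,I,T / cols X1,X2,X3,X4,X5:
  L: [-1 -2 -2 -1  0]
  Θ: [ 0 -1 -1  0  0]
  I: [-1 -1  0 -1 -1]
  T: [ 0  0 -1  0  1]
Echelon form has 3 nonzero rows (pivots: X1,X2,X3)
Repeat: X1,X2,X3; free: X4,X5
RREF:
  r0: [   1    0    0    1    0]
  r1: [   0    1    0    0    1]
  r2: [   0    0    1    0   -1]
  r3: [   0    0    0    0    0]
Fix exponent of X4 at 1, X5 at 0; solve each RREF row for its pivot's exponent:
  r0: exp(X1) + (1)·1 = 0 ⇒ exp(X1) = -1
  r1: exp(X2) + (0)·1 = 0 ⇒ exp(X2) = 0
  r2: exp(X3) + (0)·1 = 0 ⇒ exp(X3) = 0
Π_1 = X1^-1 · X4

["-1", "0", "0", "1", "0"]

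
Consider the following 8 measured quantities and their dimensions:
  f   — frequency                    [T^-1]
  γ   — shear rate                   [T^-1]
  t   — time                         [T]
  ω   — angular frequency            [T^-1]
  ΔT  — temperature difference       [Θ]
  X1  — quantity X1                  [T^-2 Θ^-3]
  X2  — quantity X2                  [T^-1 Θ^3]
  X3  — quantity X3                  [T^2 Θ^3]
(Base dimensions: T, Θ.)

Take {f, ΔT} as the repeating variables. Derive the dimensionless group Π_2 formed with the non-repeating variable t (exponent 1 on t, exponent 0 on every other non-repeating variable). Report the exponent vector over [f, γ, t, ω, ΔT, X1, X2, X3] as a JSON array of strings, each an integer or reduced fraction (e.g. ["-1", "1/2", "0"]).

["1", "0", "1", "0", "0", "0", "0", "0"]

Dimensional matrix (T×Θ by f×γ×t×ω×ΔT×X1×X2×X3):
  T: [-1 -1  1 -1  0 -2 -1  2]
  Θ: [ 0  0  0  0  1 -3  3  3]
Row reduction gives pivot columns f,ΔT; rank = 2
Repeat: f,ΔT; free: γ,t,ω,X1,X2,X3
RREF:
  r0: [   1    1   -1    1    0    2    1   -2]
  r1: [   0    0    0    0    1   -3    3    3]
Fix exponent of t at 1, γ at 0, ω at 0, X1 at 0, X2 at 0, X3 at 0; solve each RREF row for its pivot's exponent:
  r0: exp(f) + (-1)·1 = 0 ⇒ exp(f) = 1
  r1: exp(ΔT) + (0)·1 = 0 ⇒ exp(ΔT) = 0
Π_2 = f · t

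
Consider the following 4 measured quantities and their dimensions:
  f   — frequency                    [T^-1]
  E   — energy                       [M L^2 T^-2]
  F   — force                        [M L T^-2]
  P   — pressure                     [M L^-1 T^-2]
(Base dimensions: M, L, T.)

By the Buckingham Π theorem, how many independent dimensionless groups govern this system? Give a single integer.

Dimensional matrix (M×L×T by f×E×F×P):
  M: [ 0  1  1  1]
  L: [ 0  2  1 -1]
  T: [-1 -2 -2 -2]
RREF → pivots at {f,E,F} ⇒ r = 3
n=4, r=3 ⇒ 1 dimensionless group

1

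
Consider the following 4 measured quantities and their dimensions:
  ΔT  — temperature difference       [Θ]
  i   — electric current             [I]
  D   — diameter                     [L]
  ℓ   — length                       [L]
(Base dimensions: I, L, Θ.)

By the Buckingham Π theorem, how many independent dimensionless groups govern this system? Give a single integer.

1

Dimensional matrix (I×L×Θ by ΔT×i×D×ℓ):
  I: [ 0  1  0  0]
  L: [ 0  0  1  1]
  Θ: [ 1  0  0  0]
Row reduction gives pivot columns ΔT,i,D; rank = 3
Π count = n − r = 4 − 3 = 1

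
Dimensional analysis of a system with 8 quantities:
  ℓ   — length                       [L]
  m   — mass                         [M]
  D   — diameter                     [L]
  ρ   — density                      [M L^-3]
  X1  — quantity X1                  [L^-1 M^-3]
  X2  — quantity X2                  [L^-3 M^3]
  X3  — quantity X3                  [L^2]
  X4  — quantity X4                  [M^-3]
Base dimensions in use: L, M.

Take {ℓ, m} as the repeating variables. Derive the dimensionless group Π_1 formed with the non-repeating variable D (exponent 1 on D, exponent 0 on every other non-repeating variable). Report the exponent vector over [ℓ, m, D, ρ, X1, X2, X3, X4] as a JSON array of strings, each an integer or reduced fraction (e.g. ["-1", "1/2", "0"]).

Write exponents as rows L,M / cols ℓ,m,D,ρ,X1,X2,X3,X4:
  L: [ 1  0  1 -3 -1 -3  2  0]
  M: [ 0  1  0  1 -3  3  0 -3]
RREF → pivots at {ℓ,m} ⇒ r = 2
Pivot set = {ℓ,m}, free = {D,ρ,X1,X2,X3,X4}
RREF:
  r0: [   1    0    1   -3   -1   -3    2    0]
  r1: [   0    1    0    1   -3    3    0   -3]
Fix exponent of D at 1, ρ at 0, X1 at 0, X2 at 0, X3 at 0, X4 at 0; solve each RREF row for its pivot's exponent:
  r0: exp(ℓ) + (1)·1 = 0 ⇒ exp(ℓ) = -1
  r1: exp(m) + (0)·1 = 0 ⇒ exp(m) = 0
Π_1 = ℓ^-1 · D

["-1", "0", "1", "0", "0", "0", "0", "0"]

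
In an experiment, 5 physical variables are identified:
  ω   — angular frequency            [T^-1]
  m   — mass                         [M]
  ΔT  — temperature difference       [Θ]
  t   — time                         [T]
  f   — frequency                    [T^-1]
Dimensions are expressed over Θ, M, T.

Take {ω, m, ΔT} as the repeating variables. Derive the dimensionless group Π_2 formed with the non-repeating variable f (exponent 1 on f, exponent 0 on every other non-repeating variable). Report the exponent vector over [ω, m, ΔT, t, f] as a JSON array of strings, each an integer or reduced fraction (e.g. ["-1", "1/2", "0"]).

["-1", "0", "0", "0", "1"]

Dimensional matrix (Θ×M×T by ω×m×ΔT×t×f):
  Θ: [ 0  0  1  0  0]
  M: [ 0  1  0  0  0]
  T: [-1  0  0  1 -1]
Row reduction gives pivot columns ω,m,ΔT; rank = 3
Pivot set = {ω,m,ΔT}, free = {t,f}
RREF:
  r0: [   1    0    0   -1    1]
  r1: [   0    1    0    0    0]
  r2: [   0    0    1    0    0]
Fix exponent of f at 1, t at 0; solve each RREF row for its pivot's exponent:
  r0: exp(ω) + (1)·1 = 0 ⇒ exp(ω) = -1
  r1: exp(m) + (0)·1 = 0 ⇒ exp(m) = 0
  r2: exp(ΔT) + (0)·1 = 0 ⇒ exp(ΔT) = 0
Π_2 = ω^-1 · f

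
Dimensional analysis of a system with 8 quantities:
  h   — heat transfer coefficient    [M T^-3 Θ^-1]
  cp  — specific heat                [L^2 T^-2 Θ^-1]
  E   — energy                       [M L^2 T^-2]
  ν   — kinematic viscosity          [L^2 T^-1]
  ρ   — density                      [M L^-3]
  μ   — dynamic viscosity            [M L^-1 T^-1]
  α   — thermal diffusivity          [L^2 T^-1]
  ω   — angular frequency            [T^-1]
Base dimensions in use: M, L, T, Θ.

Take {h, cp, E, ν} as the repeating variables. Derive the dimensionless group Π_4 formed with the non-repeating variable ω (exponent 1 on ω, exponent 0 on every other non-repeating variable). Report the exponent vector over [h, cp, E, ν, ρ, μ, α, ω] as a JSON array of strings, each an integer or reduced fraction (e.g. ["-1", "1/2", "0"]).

["-1", "1", "1", "-2", "0", "0", "0", "1"]

Write exponents as rows M,L,T,Θ / cols h,cp,E,ν,ρ,μ,α,ω:
  M: [ 1  0  1  0  1  1  0  0]
  L: [ 0  2  2  2 -3 -1  2  0]
  T: [-3 -2 -2 -1  0 -1 -1 -1]
  Θ: [-1 -1  0  0  0  0  0  0]
RREF → pivots at {h,cp,E,ν} ⇒ r = 4
Repeat: h,cp,E,ν; free: ρ,μ,α,ω
RREF:
  r0: [   1    0    0    0  1/2  1/2    0    1]
  r1: [   0    1    0    0 -1/2 -1/2    0   -1]
  r2: [   0    0    1    0  1/2  1/2    0   -1]
  r3: [   0    0    0    1 -3/2 -1/2    1    2]
Fix exponent of ω at 1, ρ at 0, μ at 0, α at 0; solve each RREF row for its pivot's exponent:
  r0: exp(h) + (1)·1 = 0 ⇒ exp(h) = -1
  r1: exp(cp) + (-1)·1 = 0 ⇒ exp(cp) = 1
  r2: exp(E) + (-1)·1 = 0 ⇒ exp(E) = 1
  r3: exp(ν) + (2)·1 = 0 ⇒ exp(ν) = -2
Π_4 = h^-1 · cp · E · ν^-2 · ω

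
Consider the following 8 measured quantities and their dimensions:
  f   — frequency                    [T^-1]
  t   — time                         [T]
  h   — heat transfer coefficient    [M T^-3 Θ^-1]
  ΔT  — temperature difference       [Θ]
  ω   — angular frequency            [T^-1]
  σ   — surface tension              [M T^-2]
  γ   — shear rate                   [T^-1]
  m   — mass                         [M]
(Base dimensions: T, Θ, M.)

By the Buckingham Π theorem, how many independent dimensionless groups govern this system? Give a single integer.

Dimensional matrix (T×Θ×M by f×t×h×ΔT×ω×σ×γ×m):
  T: [-1  1 -3  0 -1 -2 -1  0]
  Θ: [ 0  0 -1  1  0  0  0  0]
  M: [ 0  0  1  0  0  1  0  1]
Row reduction gives pivot columns f,h,ΔT; rank = 3
Π count = n − r = 8 − 3 = 5

5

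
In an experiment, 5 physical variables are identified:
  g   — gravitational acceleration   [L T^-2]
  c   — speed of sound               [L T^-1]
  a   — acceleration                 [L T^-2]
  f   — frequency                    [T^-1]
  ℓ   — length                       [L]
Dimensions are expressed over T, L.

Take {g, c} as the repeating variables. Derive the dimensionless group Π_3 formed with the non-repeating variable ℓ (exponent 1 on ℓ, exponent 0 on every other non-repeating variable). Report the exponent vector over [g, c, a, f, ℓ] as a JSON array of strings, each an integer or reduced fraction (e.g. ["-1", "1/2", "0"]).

Dimensional matrix (T×L by g×c×a×f×ℓ):
  T: [-2 -1 -2 -1  0]
  L: [ 1  1  1  0  1]
RREF → pivots at {g,c} ⇒ r = 2
Repeat: g,c; free: a,f,ℓ
RREF:
  r0: [   1    0    1    1   -1]
  r1: [   0    1    0   -1    2]
Fix exponent of ℓ at 1, a at 0, f at 0; solve each RREF row for its pivot's exponent:
  r0: exp(g) + (-1)·1 = 0 ⇒ exp(g) = 1
  r1: exp(c) + (2)·1 = 0 ⇒ exp(c) = -2
Π_3 = g · c^-2 · ℓ

["1", "-2", "0", "0", "1"]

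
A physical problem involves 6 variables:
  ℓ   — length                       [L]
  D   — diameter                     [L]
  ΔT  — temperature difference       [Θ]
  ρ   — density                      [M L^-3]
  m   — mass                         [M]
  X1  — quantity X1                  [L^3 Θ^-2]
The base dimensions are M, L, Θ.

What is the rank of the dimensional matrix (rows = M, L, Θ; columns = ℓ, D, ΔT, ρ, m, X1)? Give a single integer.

Dimensional matrix (M×L×Θ by ℓ×D×ΔT×ρ×m×X1):
  M: [ 0  0  0  1  1  0]
  L: [ 1  1  0 -3  0  3]
  Θ: [ 0  0  1  0  0 -2]
Echelon form has 3 nonzero rows (pivots: ℓ,ΔT,ρ)

3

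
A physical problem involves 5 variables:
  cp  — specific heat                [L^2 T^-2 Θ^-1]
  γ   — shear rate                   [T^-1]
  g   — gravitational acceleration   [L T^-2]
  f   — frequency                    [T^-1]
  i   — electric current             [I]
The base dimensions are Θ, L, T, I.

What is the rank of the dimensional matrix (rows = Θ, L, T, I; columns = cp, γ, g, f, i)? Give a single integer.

4

Exponent matrix [Θ,L,T,I] × [cp,γ,g,f,i]:
  Θ: [-1  0  0  0  0]
  L: [ 2  0  1  0  0]
  T: [-2 -1 -2 -1  0]
  I: [ 0  0  0  0  1]
Row reduction gives pivot columns cp,γ,g,i; rank = 4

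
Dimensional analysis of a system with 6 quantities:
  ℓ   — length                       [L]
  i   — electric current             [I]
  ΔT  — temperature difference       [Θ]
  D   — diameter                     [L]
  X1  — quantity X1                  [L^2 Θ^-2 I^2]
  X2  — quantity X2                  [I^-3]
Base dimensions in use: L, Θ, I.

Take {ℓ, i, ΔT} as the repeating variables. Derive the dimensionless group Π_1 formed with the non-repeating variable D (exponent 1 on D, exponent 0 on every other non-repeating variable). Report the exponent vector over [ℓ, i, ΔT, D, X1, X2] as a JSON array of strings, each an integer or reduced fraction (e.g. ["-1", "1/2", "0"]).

Dimensional matrix (L×Θ×I by ℓ×i×ΔT×D×X1×X2):
  L: [ 1  0  0  1  2  0]
  Θ: [ 0  0  1  0 -2  0]
  I: [ 0  1  0  0  2 -3]
RREF → pivots at {ℓ,i,ΔT} ⇒ r = 3
Repeat: ℓ,i,ΔT; free: D,X1,X2
RREF:
  r0: [   1    0    0    1    2    0]
  r1: [   0    1    0    0    2   -3]
  r2: [   0    0    1    0   -2    0]
Fix exponent of D at 1, X1 at 0, X2 at 0; solve each RREF row for its pivot's exponent:
  r0: exp(ℓ) + (1)·1 = 0 ⇒ exp(ℓ) = -1
  r1: exp(i) + (0)·1 = 0 ⇒ exp(i) = 0
  r2: exp(ΔT) + (0)·1 = 0 ⇒ exp(ΔT) = 0
Π_1 = ℓ^-1 · D

["-1", "0", "0", "1", "0", "0"]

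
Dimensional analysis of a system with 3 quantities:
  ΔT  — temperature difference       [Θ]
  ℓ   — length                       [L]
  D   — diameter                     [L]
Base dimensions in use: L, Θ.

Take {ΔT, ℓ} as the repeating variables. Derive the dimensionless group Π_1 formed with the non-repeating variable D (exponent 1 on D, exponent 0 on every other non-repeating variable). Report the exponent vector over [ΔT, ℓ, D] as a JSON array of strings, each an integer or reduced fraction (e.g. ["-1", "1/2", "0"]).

["0", "-1", "1"]

Exponent matrix [L,Θ] × [ΔT,ℓ,D]:
  L: [ 0  1  1]
  Θ: [ 1  0  0]
Row reduction gives pivot columns ΔT,ℓ; rank = 2
Repeat: ΔT,ℓ; free: D
RREF:
  r0: [   1    0    0]
  r1: [   0    1    1]
Fix exponent of D at 1; solve each RREF row for its pivot's exponent:
  r0: exp(ΔT) + (0)·1 = 0 ⇒ exp(ΔT) = 0
  r1: exp(ℓ) + (1)·1 = 0 ⇒ exp(ℓ) = -1
Π_1 = ℓ^-1 · D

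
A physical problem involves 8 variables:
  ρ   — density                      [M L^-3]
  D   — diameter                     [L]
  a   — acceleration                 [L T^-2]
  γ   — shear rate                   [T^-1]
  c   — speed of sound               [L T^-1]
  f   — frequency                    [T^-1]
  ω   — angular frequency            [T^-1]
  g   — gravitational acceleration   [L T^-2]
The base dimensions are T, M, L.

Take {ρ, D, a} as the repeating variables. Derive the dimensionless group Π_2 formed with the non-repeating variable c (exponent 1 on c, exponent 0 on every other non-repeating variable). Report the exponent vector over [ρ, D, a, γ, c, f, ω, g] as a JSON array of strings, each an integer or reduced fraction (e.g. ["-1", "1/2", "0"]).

["0", "-1/2", "-1/2", "0", "1", "0", "0", "0"]

Write exponents as rows T,M,L / cols ρ,D,a,γ,c,f,ω,g:
  T: [ 0  0 -2 -1 -1 -1 -1 -2]
  M: [ 1  0  0  0  0  0  0  0]
  L: [-3  1  1  0  1  0  0  1]
RREF → pivots at {ρ,D,a} ⇒ r = 3
Repeat: ρ,D,a; free: γ,c,f,ω,g
RREF:
  r0: [   1    0    0    0    0    0    0    0]
  r1: [   0    1    0 -1/2  1/2 -1/2 -1/2    0]
  r2: [   0    0    1  1/2  1/2  1/2  1/2    1]
Fix exponent of c at 1, γ at 0, f at 0, ω at 0, g at 0; solve each RREF row for its pivot's exponent:
  r0: exp(ρ) + (0)·1 = 0 ⇒ exp(ρ) = 0
  r1: exp(D) + (1/2)·1 = 0 ⇒ exp(D) = -1/2
  r2: exp(a) + (1/2)·1 = 0 ⇒ exp(a) = -1/2
Π_2 = D^(-1/2) · a^(-1/2) · c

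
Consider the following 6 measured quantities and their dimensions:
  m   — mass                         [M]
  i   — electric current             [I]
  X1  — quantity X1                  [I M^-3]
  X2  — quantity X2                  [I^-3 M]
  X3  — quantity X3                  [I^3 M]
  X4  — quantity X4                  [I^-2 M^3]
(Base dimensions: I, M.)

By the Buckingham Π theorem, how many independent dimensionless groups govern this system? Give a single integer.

Write exponents as rows I,M / cols m,i,X1,X2,X3,X4:
  I: [ 0  1  1 -3  3 -2]
  M: [ 1  0 -3  1  1  3]
Echelon form has 2 nonzero rows (pivots: m,i)
n=6, r=2 ⇒ 4 dimensionless groups

4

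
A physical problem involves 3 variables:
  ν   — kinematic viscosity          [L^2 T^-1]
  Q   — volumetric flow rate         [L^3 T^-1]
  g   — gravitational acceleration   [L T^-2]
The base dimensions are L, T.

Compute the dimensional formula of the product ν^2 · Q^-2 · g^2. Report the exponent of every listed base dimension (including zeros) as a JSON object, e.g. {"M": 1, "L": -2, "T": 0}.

Dimensional matrix (L×T by ν×Q×g):
  L: [ 2  3  1]
  T: [-1 -1 -2]
  [L]: (2)·2+(-2)·3+(2)·1 = 0
  [T]: (2)·-1+(-2)·-1+(2)·-2 = -4
⇒ T^-4

{"L": 0, "T": -4}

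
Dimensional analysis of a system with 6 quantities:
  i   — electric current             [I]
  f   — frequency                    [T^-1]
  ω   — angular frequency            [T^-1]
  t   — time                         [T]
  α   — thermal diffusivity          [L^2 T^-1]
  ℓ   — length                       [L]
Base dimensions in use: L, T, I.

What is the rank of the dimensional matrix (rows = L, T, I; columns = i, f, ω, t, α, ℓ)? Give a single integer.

Write exponents as rows L,T,I / cols i,f,ω,t,α,ℓ:
  L: [ 0  0  0  0  2  1]
  T: [ 0 -1 -1  1 -1  0]
  I: [ 1  0  0  0  0  0]
Echelon form has 3 nonzero rows (pivots: i,f,α)

3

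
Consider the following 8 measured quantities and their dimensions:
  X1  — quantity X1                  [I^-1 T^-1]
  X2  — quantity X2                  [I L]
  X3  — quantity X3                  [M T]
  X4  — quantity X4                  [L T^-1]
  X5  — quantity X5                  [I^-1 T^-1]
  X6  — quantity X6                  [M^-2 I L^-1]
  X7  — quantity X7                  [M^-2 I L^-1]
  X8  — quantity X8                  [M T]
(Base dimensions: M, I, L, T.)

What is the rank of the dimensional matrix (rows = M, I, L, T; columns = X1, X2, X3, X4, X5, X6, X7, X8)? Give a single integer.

3

Dimensional matrix (M×I×L×T by X1×X2×X3×X4×X5×X6×X7×X8):
  M: [ 0  0  1  0  0 -2 -2  1]
  I: [-1  1  0  0 -1  1  1  0]
  L: [ 0  1  0  1  0 -1 -1  0]
  T: [-1  0  1 -1 -1  0  0  1]
RREF → pivots at {X1,X2,X3} ⇒ r = 3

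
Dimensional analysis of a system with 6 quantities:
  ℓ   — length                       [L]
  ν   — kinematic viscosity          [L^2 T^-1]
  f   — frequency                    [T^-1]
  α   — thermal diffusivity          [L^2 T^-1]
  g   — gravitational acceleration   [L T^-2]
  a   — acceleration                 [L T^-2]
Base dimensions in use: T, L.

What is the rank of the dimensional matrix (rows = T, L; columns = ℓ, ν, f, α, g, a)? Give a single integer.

Exponent matrix [T,L] × [ℓ,ν,f,α,g,a]:
  T: [ 0 -1 -1 -1 -2 -2]
  L: [ 1  2  0  2  1  1]
RREF → pivots at {ℓ,ν} ⇒ r = 2

2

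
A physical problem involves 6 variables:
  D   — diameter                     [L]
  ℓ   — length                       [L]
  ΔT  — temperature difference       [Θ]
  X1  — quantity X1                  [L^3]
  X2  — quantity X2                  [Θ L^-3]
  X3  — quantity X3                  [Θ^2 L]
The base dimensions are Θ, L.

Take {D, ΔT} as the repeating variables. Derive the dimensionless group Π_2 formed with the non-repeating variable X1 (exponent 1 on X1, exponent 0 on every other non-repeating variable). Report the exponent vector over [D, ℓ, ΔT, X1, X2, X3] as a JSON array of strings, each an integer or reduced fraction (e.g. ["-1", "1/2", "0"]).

["-3", "0", "0", "1", "0", "0"]

Dimensional matrix (Θ×L by D×ℓ×ΔT×X1×X2×X3):
  Θ: [ 0  0  1  0  1  2]
  L: [ 1  1  0  3 -3  1]
Row reduction gives pivot columns D,ΔT; rank = 2
Repeat: D,ΔT; free: ℓ,X1,X2,X3
RREF:
  r0: [   1    1    0    3   -3    1]
  r1: [   0    0    1    0    1    2]
Fix exponent of X1 at 1, ℓ at 0, X2 at 0, X3 at 0; solve each RREF row for its pivot's exponent:
  r0: exp(D) + (3)·1 = 0 ⇒ exp(D) = -3
  r1: exp(ΔT) + (0)·1 = 0 ⇒ exp(ΔT) = 0
Π_2 = D^-3 · X1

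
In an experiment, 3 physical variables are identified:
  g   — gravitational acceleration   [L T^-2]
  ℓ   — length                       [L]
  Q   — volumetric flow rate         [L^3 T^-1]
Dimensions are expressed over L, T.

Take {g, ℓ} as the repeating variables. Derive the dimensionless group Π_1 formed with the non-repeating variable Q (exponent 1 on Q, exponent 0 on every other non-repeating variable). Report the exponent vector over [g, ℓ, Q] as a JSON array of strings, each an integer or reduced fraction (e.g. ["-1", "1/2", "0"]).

["-1/2", "-5/2", "1"]

Write exponents as rows L,T / cols g,ℓ,Q:
  L: [ 1  1  3]
  T: [-2  0 -1]
RREF → pivots at {g,ℓ} ⇒ r = 2
Pivot set = {g,ℓ}, free = {Q}
RREF:
  r0: [   1    0  1/2]
  r1: [   0    1  5/2]
Fix exponent of Q at 1; solve each RREF row for its pivot's exponent:
  r0: exp(g) + (1/2)·1 = 0 ⇒ exp(g) = -1/2
  r1: exp(ℓ) + (5/2)·1 = 0 ⇒ exp(ℓ) = -5/2
Π_1 = g^(-1/2) · ℓ^(-5/2) · Q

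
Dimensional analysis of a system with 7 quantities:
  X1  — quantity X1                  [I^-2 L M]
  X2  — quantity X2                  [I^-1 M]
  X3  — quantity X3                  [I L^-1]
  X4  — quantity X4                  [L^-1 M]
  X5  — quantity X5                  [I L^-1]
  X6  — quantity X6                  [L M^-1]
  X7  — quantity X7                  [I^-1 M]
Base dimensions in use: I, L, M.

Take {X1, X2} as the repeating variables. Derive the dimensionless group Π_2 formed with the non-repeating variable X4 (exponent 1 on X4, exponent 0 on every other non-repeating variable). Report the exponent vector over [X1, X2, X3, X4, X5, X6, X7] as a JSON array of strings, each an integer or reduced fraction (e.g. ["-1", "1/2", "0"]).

["1", "-2", "0", "1", "0", "0", "0"]

Exponent matrix [I,L,M] × [X1,X2,X3,X4,X5,X6,X7]:
  I: [-2 -1  1  0  1  0 -1]
  L: [ 1  0 -1 -1 -1  1  0]
  M: [ 1  1  0  1  0 -1  1]
Echelon form has 2 nonzero rows (pivots: X1,X2)
Pivot set = {X1,X2}, free = {X3,X4,X5,X6,X7}
RREF:
  r0: [   1    0   -1   -1   -1    1    0]
  r1: [   0    1    1    2    1   -2    1]
  r2: [   0    0    0    0    0    0    0]
Fix exponent of X4 at 1, X3 at 0, X5 at 0, X6 at 0, X7 at 0; solve each RREF row for its pivot's exponent:
  r0: exp(X1) + (-1)·1 = 0 ⇒ exp(X1) = 1
  r1: exp(X2) + (2)·1 = 0 ⇒ exp(X2) = -2
Π_2 = X1 · X2^-2 · X4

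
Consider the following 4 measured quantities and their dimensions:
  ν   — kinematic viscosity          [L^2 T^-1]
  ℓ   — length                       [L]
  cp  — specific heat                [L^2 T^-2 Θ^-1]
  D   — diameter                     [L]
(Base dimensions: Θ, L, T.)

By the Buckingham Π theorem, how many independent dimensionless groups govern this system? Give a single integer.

Dimensional matrix (Θ×L×T by ν×ℓ×cp×D):
  Θ: [ 0  0 -1  0]
  L: [ 2  1  2  1]
  T: [-1  0 -2  0]
Echelon form has 3 nonzero rows (pivots: ν,ℓ,cp)
n=4, r=3 ⇒ 1 dimensionless group

1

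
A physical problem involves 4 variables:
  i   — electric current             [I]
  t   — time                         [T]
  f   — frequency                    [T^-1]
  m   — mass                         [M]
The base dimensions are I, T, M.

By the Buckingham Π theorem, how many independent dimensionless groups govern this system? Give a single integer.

Write exponents as rows I,T,M / cols i,t,f,m:
  I: [ 1  0  0  0]
  T: [ 0  1 -1  0]
  M: [ 0  0  0  1]
Echelon form has 3 nonzero rows (pivots: i,t,m)
n=4, r=3 ⇒ 1 dimensionless group

1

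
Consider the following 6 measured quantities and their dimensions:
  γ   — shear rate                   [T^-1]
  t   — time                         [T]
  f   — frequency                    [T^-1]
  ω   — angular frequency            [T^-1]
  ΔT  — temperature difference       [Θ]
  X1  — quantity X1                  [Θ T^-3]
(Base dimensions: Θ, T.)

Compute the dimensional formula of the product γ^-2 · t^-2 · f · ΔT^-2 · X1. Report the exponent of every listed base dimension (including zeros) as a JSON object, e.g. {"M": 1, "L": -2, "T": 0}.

{"Θ": -1, "T": -4}

Write exponents as rows Θ,T / cols γ,t,f,ω,ΔT,X1:
  Θ: [ 0  0  0  0  1  1]
  T: [-1  1 -1 -1  0 -3]
  [Θ]: (-2)·0+(-2)·0+(1)·0+(-2)·1+(1)·1 = -1
  [T]: (-2)·-1+(-2)·1+(1)·-1+(-2)·0+(1)·-3 = -4
⇒ Θ^-1 T^-4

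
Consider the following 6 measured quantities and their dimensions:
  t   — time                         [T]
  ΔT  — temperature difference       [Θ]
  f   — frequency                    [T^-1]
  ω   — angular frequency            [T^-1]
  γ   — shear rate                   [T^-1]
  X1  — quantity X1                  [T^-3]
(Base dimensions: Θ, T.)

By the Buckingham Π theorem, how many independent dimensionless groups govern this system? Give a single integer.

4

Exponent matrix [Θ,T] × [t,ΔT,f,ω,γ,X1]:
  Θ: [ 0  1  0  0  0  0]
  T: [ 1  0 -1 -1 -1 -3]
Echelon form has 2 nonzero rows (pivots: t,ΔT)
Π count = n − r = 6 − 2 = 4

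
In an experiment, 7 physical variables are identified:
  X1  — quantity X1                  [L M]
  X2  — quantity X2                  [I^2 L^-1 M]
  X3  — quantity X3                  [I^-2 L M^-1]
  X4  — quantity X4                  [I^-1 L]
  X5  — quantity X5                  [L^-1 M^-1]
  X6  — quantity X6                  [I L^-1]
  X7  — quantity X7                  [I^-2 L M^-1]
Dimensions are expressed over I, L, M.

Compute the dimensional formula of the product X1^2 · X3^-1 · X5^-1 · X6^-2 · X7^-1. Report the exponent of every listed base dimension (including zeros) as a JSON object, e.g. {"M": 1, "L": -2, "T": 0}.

Write exponents as rows I,L,M / cols X1,X2,X3,X4,X5,X6,X7:
  I: [ 0  2 -2 -1  0  1 -2]
  L: [ 1 -1  1  1 -1 -1  1]
  M: [ 1  1 -1  0 -1  0 -1]
  [I]: (2)·0+(-1)·-2+(-1)·0+(-2)·1+(-1)·-2 = 2
  [L]: (2)·1+(-1)·1+(-1)·-1+(-2)·-1+(-1)·1 = 3
  [M]: (2)·1+(-1)·-1+(-1)·-1+(-2)·0+(-1)·-1 = 5
⇒ I^2 L^3 M^5

{"I": 2, "L": 3, "M": 5}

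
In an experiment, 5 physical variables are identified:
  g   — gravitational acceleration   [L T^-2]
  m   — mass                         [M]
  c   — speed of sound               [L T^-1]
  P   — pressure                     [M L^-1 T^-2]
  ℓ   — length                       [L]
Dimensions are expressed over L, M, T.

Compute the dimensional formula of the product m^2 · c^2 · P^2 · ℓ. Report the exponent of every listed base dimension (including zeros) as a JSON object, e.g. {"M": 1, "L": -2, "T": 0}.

Exponent matrix [L,M,T] × [g,m,c,P,ℓ]:
  L: [ 1  0  1 -1  1]
  M: [ 0  1  0  1  0]
  T: [-2  0 -1 -2  0]
  [L]: (2)·0+(2)·1+(2)·-1+(1)·1 = 1
  [M]: (2)·1+(2)·0+(2)·1+(1)·0 = 4
  [T]: (2)·0+(2)·-1+(2)·-2+(1)·0 = -6
⇒ L M^4 T^-6

{"L": 1, "M": 4, "T": -6}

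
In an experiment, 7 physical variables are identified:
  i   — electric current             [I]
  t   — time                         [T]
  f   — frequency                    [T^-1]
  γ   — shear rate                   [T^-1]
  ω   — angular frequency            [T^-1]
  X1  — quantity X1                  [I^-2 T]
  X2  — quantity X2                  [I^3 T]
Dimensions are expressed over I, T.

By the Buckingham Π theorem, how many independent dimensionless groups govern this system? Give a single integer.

5

Exponent matrix [I,T] × [i,t,f,γ,ω,X1,X2]:
  I: [ 1  0  0  0  0 -2  3]
  T: [ 0  1 -1 -1 -1  1  1]
Echelon form has 2 nonzero rows (pivots: i,t)
7 vars − rank 2 = 5 Π groups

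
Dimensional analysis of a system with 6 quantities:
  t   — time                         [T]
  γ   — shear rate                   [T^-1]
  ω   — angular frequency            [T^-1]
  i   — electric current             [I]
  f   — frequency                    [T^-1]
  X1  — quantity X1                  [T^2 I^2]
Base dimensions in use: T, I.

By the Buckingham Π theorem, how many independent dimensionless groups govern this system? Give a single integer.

4

Exponent matrix [T,I] × [t,γ,ω,i,f,X1]:
  T: [ 1 -1 -1  0 -1  2]
  I: [ 0  0  0  1  0  2]
Echelon form has 2 nonzero rows (pivots: t,i)
Π count = n − r = 6 − 2 = 4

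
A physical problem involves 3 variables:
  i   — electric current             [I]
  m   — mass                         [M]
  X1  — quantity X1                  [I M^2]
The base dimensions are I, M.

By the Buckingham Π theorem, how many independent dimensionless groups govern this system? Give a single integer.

1

Write exponents as rows I,M / cols i,m,X1:
  I: [ 1  0  1]
  M: [ 0  1  2]
RREF → pivots at {i,m} ⇒ r = 2
Π count = n − r = 3 − 2 = 1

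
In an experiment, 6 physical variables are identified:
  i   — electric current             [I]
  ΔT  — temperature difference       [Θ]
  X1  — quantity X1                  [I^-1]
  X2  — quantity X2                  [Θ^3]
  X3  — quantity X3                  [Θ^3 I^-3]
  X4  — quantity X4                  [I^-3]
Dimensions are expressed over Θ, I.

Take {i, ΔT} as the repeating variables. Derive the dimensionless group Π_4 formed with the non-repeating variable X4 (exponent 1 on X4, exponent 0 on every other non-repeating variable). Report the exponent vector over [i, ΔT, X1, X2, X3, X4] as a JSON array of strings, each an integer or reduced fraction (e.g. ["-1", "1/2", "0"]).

Exponent matrix [Θ,I] × [i,ΔT,X1,X2,X3,X4]:
  Θ: [ 0  1  0  3  3  0]
  I: [ 1  0 -1  0 -3 -3]
RREF → pivots at {i,ΔT} ⇒ r = 2
Repeat: i,ΔT; free: X1,X2,X3,X4
RREF:
  r0: [   1    0   -1    0   -3   -3]
  r1: [   0    1    0    3    3    0]
Fix exponent of X4 at 1, X1 at 0, X2 at 0, X3 at 0; solve each RREF row for its pivot's exponent:
  r0: exp(i) + (-3)·1 = 0 ⇒ exp(i) = 3
  r1: exp(ΔT) + (0)·1 = 0 ⇒ exp(ΔT) = 0
Π_4 = i^3 · X4

["3", "0", "0", "0", "0", "1"]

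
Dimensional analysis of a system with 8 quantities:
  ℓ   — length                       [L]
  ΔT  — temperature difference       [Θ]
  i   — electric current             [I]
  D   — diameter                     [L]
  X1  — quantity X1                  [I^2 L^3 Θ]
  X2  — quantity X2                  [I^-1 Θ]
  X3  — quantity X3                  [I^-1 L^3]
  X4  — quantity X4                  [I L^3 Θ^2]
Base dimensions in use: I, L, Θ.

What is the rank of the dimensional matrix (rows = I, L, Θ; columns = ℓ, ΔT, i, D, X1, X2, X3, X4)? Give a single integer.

Write exponents as rows I,L,Θ / cols ℓ,ΔT,i,D,X1,X2,X3,X4:
  I: [ 0  0  1  0  2 -1 -1  1]
  L: [ 1  0  0  1  3  0  3  3]
  Θ: [ 0  1  0  0  1  1  0  2]
RREF → pivots at {ℓ,ΔT,i} ⇒ r = 3

3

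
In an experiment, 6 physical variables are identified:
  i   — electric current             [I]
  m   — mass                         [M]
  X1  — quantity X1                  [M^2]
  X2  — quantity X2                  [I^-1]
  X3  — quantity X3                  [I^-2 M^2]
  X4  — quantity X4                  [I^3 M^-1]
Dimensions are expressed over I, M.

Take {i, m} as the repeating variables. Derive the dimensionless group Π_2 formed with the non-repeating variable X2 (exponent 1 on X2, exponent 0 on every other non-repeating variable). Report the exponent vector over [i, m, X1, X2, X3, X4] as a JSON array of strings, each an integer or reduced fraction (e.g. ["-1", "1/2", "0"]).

["1", "0", "0", "1", "0", "0"]

Write exponents as rows I,M / cols i,m,X1,X2,X3,X4:
  I: [ 1  0  0 -1 -2  3]
  M: [ 0  1  2  0  2 -1]
RREF → pivots at {i,m} ⇒ r = 2
Pivot set = {i,m}, free = {X1,X2,X3,X4}
RREF:
  r0: [   1    0    0   -1   -2    3]
  r1: [   0    1    2    0    2   -1]
Fix exponent of X2 at 1, X1 at 0, X3 at 0, X4 at 0; solve each RREF row for its pivot's exponent:
  r0: exp(i) + (-1)·1 = 0 ⇒ exp(i) = 1
  r1: exp(m) + (0)·1 = 0 ⇒ exp(m) = 0
Π_2 = i · X2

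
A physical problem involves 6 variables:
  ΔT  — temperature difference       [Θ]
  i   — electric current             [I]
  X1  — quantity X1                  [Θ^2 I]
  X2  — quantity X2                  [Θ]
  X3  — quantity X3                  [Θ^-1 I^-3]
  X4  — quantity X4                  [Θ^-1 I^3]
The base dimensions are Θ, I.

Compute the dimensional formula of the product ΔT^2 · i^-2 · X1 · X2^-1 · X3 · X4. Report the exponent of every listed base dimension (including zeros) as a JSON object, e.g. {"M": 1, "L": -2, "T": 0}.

{"Θ": 1, "I": -1}

Dimensional matrix (Θ×I by ΔT×i×X1×X2×X3×X4):
  Θ: [ 1  0  2  1 -1 -1]
  I: [ 0  1  1  0 -3  3]
  [Θ]: (2)·1+(-2)·0+(1)·2+(-1)·1+(1)·-1+(1)·-1 = 1
  [I]: (2)·0+(-2)·1+(1)·1+(-1)·0+(1)·-3+(1)·3 = -1
⇒ Θ I^-1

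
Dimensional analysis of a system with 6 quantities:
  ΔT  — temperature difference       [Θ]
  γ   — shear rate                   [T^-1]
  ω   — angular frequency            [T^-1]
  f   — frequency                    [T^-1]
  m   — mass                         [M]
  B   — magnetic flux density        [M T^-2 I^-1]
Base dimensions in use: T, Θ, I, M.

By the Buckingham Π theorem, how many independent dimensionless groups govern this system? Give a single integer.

2

Dimensional matrix (T×Θ×I×M by ΔT×γ×ω×f×m×B):
  T: [ 0 -1 -1 -1  0 -2]
  Θ: [ 1  0  0  0  0  0]
  I: [ 0  0  0  0  0 -1]
  M: [ 0  0  0  0  1  1]
RREF → pivots at {ΔT,γ,m,B} ⇒ r = 4
n=6, r=4 ⇒ 2 dimensionless groups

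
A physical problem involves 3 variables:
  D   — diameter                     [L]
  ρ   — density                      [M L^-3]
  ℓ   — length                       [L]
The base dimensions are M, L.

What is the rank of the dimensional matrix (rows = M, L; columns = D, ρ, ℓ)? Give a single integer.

Exponent matrix [M,L] × [D,ρ,ℓ]:
  M: [ 0  1  0]
  L: [ 1 -3  1]
Echelon form has 2 nonzero rows (pivots: D,ρ)

2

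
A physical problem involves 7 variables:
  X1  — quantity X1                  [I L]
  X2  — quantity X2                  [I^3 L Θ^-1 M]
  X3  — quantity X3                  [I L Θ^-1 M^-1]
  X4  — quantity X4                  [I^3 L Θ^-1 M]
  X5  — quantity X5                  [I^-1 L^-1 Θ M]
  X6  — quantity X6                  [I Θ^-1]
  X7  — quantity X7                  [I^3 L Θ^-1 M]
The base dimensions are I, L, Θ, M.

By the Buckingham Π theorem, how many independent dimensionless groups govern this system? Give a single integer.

4

Exponent matrix [I,L,Θ,M] × [X1,X2,X3,X4,X5,X6,X7]:
  I: [ 1  3  1  3 -1  1  3]
  L: [ 1  1  1  1 -1  0  1]
  Θ: [ 0 -1 -1 -1  1 -1 -1]
  M: [ 0  1 -1  1  1  0  1]
Row reduction gives pivot columns X1,X2,X3; rank = 3
7 vars − rank 3 = 4 Π groups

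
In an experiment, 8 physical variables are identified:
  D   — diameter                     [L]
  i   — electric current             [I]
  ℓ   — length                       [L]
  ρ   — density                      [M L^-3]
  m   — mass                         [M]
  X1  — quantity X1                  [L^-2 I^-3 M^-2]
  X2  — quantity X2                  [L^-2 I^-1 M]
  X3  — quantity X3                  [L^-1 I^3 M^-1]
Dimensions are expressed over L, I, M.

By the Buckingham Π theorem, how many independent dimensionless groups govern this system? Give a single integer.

5

Write exponents as rows L,I,M / cols D,i,ℓ,ρ,m,X1,X2,X3:
  L: [ 1  0  1 -3  0 -2 -2 -1]
  I: [ 0  1  0  0  0 -3 -1  3]
  M: [ 0  0  0  1  1 -2  1 -1]
RREF → pivots at {D,i,ρ} ⇒ r = 3
8 vars − rank 3 = 5 Π groups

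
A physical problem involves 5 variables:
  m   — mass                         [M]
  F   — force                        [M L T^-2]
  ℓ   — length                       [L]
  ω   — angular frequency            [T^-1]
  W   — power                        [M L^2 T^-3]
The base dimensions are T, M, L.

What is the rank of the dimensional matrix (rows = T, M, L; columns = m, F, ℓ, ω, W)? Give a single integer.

3

Dimensional matrix (T×M×L by m×F×ℓ×ω×W):
  T: [ 0 -2  0 -1 -3]
  M: [ 1  1  0  0  1]
  L: [ 0  1  1  0  2]
RREF → pivots at {m,F,ℓ} ⇒ r = 3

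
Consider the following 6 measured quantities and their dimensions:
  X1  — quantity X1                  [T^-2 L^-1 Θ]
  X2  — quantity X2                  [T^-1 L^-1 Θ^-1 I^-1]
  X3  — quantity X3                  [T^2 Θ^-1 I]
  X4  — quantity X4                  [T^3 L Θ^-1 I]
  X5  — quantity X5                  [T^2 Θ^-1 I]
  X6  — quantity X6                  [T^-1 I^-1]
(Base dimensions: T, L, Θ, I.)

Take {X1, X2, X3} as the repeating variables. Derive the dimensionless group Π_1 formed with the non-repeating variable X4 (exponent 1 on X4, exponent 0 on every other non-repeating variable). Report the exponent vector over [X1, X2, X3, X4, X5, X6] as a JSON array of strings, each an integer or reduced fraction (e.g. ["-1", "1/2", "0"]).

Dimensional matrix (T×L×Θ×I by X1×X2×X3×X4×X5×X6):
  T: [-2 -1  2  3  2 -1]
  L: [-1 -1  0  1  0  0]
  Θ: [ 1 -1 -1 -1 -1  0]
  I: [ 0 -1  1  1  1 -1]
Row reduction gives pivot columns X1,X2,X3; rank = 3
Repeat: X1,X2,X3; free: X4,X5,X6
RREF:
  r0: [   1    0    0 -2/3    0 -1/3]
  r1: [   0    1    0 -1/3    0  1/3]
  r2: [   0    0    1  2/3    1 -2/3]
  r3: [   0    0    0    0    0    0]
Fix exponent of X4 at 1, X5 at 0, X6 at 0; solve each RREF row for its pivot's exponent:
  r0: exp(X1) + (-2/3)·1 = 0 ⇒ exp(X1) = 2/3
  r1: exp(X2) + (-1/3)·1 = 0 ⇒ exp(X2) = 1/3
  r2: exp(X3) + (2/3)·1 = 0 ⇒ exp(X3) = -2/3
Π_1 = X1^(2/3) · X2^(1/3) · X3^(-2/3) · X4

["2/3", "1/3", "-2/3", "1", "0", "0"]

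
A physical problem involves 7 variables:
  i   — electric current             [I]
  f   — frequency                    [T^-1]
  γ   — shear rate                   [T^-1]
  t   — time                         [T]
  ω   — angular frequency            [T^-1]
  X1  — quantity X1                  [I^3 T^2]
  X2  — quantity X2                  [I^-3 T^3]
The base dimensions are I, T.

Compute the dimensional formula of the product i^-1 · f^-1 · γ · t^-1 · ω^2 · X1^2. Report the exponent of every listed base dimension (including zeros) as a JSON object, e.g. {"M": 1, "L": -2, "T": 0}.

{"I": 5, "T": 1}

Write exponents as rows I,T / cols i,f,γ,t,ω,X1,X2:
  I: [ 1  0  0  0  0  3 -3]
  T: [ 0 -1 -1  1 -1  2  3]
  [I]: (-1)·1+(-1)·0+(1)·0+(-1)·0+(2)·0+(2)·3 = 5
  [T]: (-1)·0+(-1)·-1+(1)·-1+(-1)·1+(2)·-1+(2)·2 = 1
⇒ I^5 T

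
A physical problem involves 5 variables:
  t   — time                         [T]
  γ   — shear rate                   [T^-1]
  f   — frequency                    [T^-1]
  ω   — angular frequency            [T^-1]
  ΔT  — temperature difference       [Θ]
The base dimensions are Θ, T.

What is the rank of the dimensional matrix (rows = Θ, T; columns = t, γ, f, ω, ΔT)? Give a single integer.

2

Exponent matrix [Θ,T] × [t,γ,f,ω,ΔT]:
  Θ: [ 0  0  0  0  1]
  T: [ 1 -1 -1 -1  0]
Row reduction gives pivot columns t,ΔT; rank = 2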